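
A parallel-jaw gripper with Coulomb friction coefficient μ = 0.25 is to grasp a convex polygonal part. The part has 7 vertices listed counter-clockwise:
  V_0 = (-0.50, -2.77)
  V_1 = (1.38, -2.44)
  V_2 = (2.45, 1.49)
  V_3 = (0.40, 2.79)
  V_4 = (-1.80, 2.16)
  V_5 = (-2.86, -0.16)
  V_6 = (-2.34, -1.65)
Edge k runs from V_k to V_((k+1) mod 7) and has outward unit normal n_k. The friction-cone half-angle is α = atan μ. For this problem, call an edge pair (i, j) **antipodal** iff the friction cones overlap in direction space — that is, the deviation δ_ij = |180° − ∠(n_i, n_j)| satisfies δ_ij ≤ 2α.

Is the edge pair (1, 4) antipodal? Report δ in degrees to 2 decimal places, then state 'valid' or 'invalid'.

α = atan 0.25 = 14.04°;  2α = 28.07°
edge 1: e_1 = (+1.07, +3.93);  n_1 = (+0.9649, -0.2627)
edge 4: e_4 = (-1.06, -2.32);  n_4 = (-0.9096, +0.4156)
∠(n_1, n_4) = 170.67°
δ = |180° − 170.67°| = 9.33°
9.33° ≤ 2α = 28.07°  →  valid

δ = 9.33°, valid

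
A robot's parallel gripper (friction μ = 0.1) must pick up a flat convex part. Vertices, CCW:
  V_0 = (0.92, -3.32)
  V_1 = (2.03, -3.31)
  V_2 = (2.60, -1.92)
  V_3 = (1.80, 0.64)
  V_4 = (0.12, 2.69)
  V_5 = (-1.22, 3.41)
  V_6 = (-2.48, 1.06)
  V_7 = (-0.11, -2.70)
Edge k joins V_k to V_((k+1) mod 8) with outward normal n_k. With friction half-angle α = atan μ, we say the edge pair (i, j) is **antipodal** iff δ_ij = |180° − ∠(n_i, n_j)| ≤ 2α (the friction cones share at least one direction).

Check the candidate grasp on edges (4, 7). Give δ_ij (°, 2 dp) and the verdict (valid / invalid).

α = atan 0.1 = 5.71°;  2α = 11.42°
edge 4: e_4 = (-1.34, +0.72);  n_4 = (+0.4733, +0.8809)
edge 7: e_7 = (+1.03, -0.62);  n_7 = (-0.5157, -0.8568)
∠(n_4, n_7) = 177.20°
δ = |180° − 177.20°| = 2.80°
2.80° ≤ 2α = 11.42°  →  valid

δ = 2.80°, valid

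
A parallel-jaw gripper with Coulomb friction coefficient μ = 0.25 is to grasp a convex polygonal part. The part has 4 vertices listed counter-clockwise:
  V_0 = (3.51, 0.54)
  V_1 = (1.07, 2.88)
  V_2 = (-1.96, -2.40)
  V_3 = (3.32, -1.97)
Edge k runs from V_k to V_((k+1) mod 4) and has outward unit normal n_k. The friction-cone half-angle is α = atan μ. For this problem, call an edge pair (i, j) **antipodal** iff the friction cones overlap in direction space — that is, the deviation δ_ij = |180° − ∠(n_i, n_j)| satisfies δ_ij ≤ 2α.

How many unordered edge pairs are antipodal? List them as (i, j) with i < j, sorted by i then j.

count = 1; pairs: (1,3)

α = atan 0.25 = 14.04°;  2α = 28.07°
n_0 = (+0.6922, +0.7217)
n_1 = (-0.8673, +0.4977)
n_2 = (+0.0812, -0.9967)
n_3 = (+0.9971, -0.0755)
  (0,1): δ = 76.05°  ·
  (0,2): δ = 48.46°  ·
  (0,3): δ = 129.47°  ·
  (1,2): δ = 55.49°  ·
  (1,3): δ = 25.52°  ✓
  (2,3): δ = 98.98°  ·
antipodal pairs: 1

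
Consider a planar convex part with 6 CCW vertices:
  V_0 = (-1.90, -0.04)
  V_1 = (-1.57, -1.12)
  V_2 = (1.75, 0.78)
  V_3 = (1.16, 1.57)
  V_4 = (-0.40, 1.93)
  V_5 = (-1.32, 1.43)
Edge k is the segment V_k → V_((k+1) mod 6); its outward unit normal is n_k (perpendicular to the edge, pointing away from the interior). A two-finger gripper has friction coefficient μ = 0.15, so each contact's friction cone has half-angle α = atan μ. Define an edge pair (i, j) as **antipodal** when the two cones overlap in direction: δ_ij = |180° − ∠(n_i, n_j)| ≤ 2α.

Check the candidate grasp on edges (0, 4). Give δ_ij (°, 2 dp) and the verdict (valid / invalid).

α = atan 0.15 = 8.53°;  2α = 17.06°
edge 0: e_0 = (+0.33, -1.08);  n_0 = (-0.9564, -0.2922)
edge 4: e_4 = (-0.92, -0.50);  n_4 = (-0.4775, +0.8786)
∠(n_0, n_4) = 78.47°
δ = |180° − 78.47°| = 101.53°
101.53° > 2α = 17.06°  →  invalid

δ = 101.53°, invalid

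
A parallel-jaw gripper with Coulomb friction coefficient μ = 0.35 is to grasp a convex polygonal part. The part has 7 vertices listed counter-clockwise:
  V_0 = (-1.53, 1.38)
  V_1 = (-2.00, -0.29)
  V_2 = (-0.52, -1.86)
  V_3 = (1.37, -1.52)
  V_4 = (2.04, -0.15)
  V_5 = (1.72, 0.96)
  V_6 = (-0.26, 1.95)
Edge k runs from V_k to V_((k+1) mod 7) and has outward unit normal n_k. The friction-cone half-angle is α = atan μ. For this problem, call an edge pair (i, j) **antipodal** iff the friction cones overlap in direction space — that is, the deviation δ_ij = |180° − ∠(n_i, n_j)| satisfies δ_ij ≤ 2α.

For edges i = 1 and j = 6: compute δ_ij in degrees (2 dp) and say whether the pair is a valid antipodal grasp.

α = atan 0.35 = 19.29°;  2α = 38.58°
edge 1: e_1 = (+1.48, -1.57);  n_1 = (-0.7277, -0.6859)
edge 6: e_6 = (-1.27, -0.57);  n_6 = (-0.4095, +0.9123)
∠(n_1, n_6) = 109.14°
δ = |180° − 109.14°| = 70.86°
70.86° > 2α = 38.58°  →  invalid

δ = 70.86°, invalid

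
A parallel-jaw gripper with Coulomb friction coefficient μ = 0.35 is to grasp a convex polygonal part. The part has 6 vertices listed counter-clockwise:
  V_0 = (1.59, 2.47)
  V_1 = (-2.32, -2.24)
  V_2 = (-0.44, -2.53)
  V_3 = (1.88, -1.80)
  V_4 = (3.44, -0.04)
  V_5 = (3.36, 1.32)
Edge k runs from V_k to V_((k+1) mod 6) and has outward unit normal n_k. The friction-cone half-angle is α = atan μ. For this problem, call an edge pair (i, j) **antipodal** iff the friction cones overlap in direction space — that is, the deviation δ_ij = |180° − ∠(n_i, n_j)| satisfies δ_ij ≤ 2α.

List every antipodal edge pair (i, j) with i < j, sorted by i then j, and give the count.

α = atan 0.35 = 19.29°;  2α = 38.58°
n_0 = (-0.7694, +0.6387)
n_1 = (-0.1525, -0.9883)
n_2 = (+0.3001, -0.9539)
n_3 = (+0.7483, -0.6633)
n_4 = (+0.9983, +0.0587)
n_5 = (+0.5448, +0.8386)
  (0,1): δ = 59.07°  ·
  (0,2): δ = 32.84°  ✓
  (0,3): δ = 1.85°  ✓
  (0,4): δ = 43.06°  ·
  (0,5): δ = 96.69°  ·
  (1,2): δ = 153.76°  ·
  (1,3): δ = 122.78°  ·
  (1,4): δ = 77.86°  ·
  (1,5): δ = 24.24°  ✓
  (2,3): δ = 149.02°  ·
  (2,4): δ = 104.10°  ·
  (2,5): δ = 50.48°  ·
  (3,4): δ = 135.08°  ·
  (3,5): δ = 81.46°  ·
  (4,5): δ = 126.38°  ·
antipodal pairs: 3

count = 3; pairs: (0,2), (0,3), (1,5)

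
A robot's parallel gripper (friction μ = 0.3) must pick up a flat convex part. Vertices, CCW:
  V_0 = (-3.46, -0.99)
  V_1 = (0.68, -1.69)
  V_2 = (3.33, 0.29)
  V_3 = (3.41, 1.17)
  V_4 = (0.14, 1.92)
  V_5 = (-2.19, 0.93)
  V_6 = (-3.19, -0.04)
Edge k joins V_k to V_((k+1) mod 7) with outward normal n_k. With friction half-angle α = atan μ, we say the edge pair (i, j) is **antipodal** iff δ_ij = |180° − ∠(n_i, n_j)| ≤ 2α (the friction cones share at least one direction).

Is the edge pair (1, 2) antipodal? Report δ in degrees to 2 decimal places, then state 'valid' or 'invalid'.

α = atan 0.3 = 16.70°;  2α = 33.40°
edge 1: e_1 = (+2.65, +1.98);  n_1 = (+0.5985, -0.8011)
edge 2: e_2 = (+0.08, +0.88);  n_2 = (+0.9959, -0.0905)
∠(n_1, n_2) = 48.04°
δ = |180° − 48.04°| = 131.96°
131.96° > 2α = 33.40°  →  invalid

δ = 131.96°, invalid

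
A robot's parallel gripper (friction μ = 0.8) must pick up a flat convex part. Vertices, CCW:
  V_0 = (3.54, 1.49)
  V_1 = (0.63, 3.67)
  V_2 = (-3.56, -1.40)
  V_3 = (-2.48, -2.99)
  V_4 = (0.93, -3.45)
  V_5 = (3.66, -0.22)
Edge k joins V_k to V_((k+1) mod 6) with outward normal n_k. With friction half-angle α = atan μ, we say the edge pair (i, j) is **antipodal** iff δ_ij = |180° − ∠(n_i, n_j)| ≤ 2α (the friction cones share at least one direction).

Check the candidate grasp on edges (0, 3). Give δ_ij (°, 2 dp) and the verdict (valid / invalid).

δ = 29.16°, valid

α = atan 0.8 = 38.66°;  2α = 77.32°
edge 0: e_0 = (-2.91, +2.18);  n_0 = (+0.5996, +0.8003)
edge 3: e_3 = (+3.41, -0.46);  n_3 = (-0.1337, -0.9910)
∠(n_0, n_3) = 150.84°
δ = |180° − 150.84°| = 29.16°
29.16° ≤ 2α = 77.32°  →  valid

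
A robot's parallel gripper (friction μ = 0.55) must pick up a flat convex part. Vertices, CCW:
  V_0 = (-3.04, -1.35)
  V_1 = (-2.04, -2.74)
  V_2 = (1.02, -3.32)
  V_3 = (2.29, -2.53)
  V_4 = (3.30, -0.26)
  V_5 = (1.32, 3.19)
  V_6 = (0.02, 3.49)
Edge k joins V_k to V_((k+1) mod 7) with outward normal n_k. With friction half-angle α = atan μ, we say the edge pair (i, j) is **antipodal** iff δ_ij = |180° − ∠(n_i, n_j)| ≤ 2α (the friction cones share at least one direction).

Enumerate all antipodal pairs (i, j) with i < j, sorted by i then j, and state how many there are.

α = atan 0.55 = 28.81°;  2α = 57.62°
n_0 = (-0.8118, -0.5840)
n_1 = (-0.1862, -0.9825)
n_2 = (+0.5282, -0.8491)
n_3 = (+0.9136, -0.4065)
n_4 = (+0.8673, +0.4978)
n_5 = (+0.2249, +0.9744)
n_6 = (-0.8452, +0.5344)
  (0,1): δ = 136.46°  ·
  (0,2): δ = 93.85°  ·
  (0,3): δ = 59.72°  ·
  (0,4): δ = 5.88°  ✓
  (0,5): δ = 41.27°  ✓
  (0,6): δ = 111.97°  ·
  (1,2): δ = 137.38°  ·
  (1,3): δ = 103.25°  ·
  (1,4): δ = 49.42°  ✓
  (1,5): δ = 2.26°  ✓
  (1,6): δ = 68.43°  ·
  (2,3): δ = 145.87°  ·
  (2,4): δ = 92.03°  ·
  (2,5): δ = 44.88°  ✓
  (2,6): δ = 25.81°  ✓
  (3,4): δ = 126.16°  ·
  (3,5): δ = 79.01°  ·
  (3,6): δ = 8.32°  ✓
  (4,5): δ = 132.85°  ·
  (4,6): δ = 62.15°  ·
  (5,6): δ = 109.31°  ·
antipodal pairs: 7

count = 7; pairs: (0,4), (0,5), (1,4), (1,5), (2,5), (2,6), (3,6)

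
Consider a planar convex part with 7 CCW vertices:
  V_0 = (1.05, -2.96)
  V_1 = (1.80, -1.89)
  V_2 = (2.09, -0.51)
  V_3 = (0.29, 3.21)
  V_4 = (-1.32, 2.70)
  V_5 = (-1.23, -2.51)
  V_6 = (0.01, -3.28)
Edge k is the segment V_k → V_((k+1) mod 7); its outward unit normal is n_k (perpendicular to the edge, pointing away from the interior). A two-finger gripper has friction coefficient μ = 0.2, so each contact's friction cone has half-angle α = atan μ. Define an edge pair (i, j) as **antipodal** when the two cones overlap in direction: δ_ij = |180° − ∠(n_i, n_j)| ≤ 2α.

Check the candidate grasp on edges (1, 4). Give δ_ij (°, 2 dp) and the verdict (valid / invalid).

α = atan 0.2 = 11.31°;  2α = 22.62°
edge 1: e_1 = (+0.29, +1.38);  n_1 = (+0.9786, -0.2057)
edge 4: e_4 = (+0.09, -5.21);  n_4 = (-0.9999, -0.0173)
∠(n_1, n_4) = 167.14°
δ = |180° − 167.14°| = 12.86°
12.86° ≤ 2α = 22.62°  →  valid

δ = 12.86°, valid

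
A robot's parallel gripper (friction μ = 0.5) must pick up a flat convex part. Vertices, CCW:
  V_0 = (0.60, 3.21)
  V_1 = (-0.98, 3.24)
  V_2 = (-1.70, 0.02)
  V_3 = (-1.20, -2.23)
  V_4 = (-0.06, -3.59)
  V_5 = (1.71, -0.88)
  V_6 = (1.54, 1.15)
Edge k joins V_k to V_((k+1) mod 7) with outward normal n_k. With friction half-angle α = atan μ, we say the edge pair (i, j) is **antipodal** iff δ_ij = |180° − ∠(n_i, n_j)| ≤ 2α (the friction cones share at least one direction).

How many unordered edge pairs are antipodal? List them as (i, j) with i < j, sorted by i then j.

count = 9; pairs: (0,3), (1,4), (1,5), (1,6), (2,4), (2,5), (2,6), (3,5), (3,6)

α = atan 0.5 = 26.57°;  2α = 53.13°
n_0 = (+0.0190, +0.9998)
n_1 = (-0.9759, +0.2182)
n_2 = (-0.9762, -0.2169)
n_3 = (-0.7664, -0.6424)
n_4 = (+0.8372, -0.5468)
n_5 = (+0.9965, +0.0835)
n_6 = (+0.9098, +0.4151)
  (0,1): δ = 101.52°  ·
  (0,2): δ = 76.38°  ·
  (0,3): δ = 48.94°  ✓
  (0,4): δ = 57.94°  ·
  (0,5): δ = 95.87°  ·
  (0,6): δ = 115.62°  ·
  (1,2): δ = 154.87°  ·
  (1,3): δ = 127.42°  ·
  (1,4): δ = 20.55°  ✓
  (1,5): δ = 17.39°  ✓
  (1,6): δ = 37.13°  ✓
  (2,3): δ = 152.56°  ·
  (2,4): δ = 45.68°  ✓
  (2,5): δ = 7.74°  ✓
  (2,6): δ = 12.00°  ✓
  (3,4): δ = 73.12°  ·
  (3,5): δ = 35.18°  ✓
  (3,6): δ = 15.44°  ✓
  (4,5): δ = 142.06°  ·
  (4,6): δ = 122.32°  ·
  (5,6): δ = 160.26°  ·
antipodal pairs: 9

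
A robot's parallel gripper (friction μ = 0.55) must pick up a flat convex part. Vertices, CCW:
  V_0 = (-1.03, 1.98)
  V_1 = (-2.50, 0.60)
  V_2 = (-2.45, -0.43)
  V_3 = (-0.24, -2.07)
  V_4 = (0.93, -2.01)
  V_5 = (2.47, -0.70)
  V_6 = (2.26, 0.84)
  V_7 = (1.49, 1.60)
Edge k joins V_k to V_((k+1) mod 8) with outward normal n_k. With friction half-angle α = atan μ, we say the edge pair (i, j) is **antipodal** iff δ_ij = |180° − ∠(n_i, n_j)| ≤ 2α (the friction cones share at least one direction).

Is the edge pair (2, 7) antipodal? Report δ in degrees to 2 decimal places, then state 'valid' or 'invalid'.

δ = 28.00°, valid

α = atan 0.55 = 28.81°;  2α = 57.62°
edge 2: e_2 = (+2.21, -1.64);  n_2 = (-0.5959, -0.8030)
edge 7: e_7 = (-2.52, +0.38);  n_7 = (+0.1491, +0.9888)
∠(n_2, n_7) = 152.00°
δ = |180° − 152.00°| = 28.00°
28.00° ≤ 2α = 57.62°  →  valid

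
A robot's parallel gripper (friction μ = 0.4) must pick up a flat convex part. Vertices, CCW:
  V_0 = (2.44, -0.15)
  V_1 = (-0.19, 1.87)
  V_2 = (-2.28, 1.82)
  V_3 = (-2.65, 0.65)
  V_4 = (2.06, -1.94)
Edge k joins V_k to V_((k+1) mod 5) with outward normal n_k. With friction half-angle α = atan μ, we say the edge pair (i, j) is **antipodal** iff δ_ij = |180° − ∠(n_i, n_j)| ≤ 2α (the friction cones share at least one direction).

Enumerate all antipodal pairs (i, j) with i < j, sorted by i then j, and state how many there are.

count = 3; pairs: (0,3), (1,3), (2,4)

α = atan 0.4 = 21.80°;  2α = 43.60°
n_0 = (+0.6091, +0.7931)
n_1 = (-0.0239, +0.9997)
n_2 = (-0.9535, +0.3015)
n_3 = (-0.4818, -0.8763)
n_4 = (+0.9782, -0.2077)
  (0,1): δ = 141.10°  ·
  (0,2): δ = 70.02°  ·
  (0,3): δ = 8.72°  ✓
  (0,4): δ = 115.54°  ·
  (1,2): δ = 108.92°  ·
  (1,3): δ = 30.18°  ✓
  (1,4): δ = 76.64°  ·
  (2,3): δ = 101.26°  ·
  (2,4): δ = 5.56°  ✓
  (3,4): δ = 73.18°  ·
antipodal pairs: 3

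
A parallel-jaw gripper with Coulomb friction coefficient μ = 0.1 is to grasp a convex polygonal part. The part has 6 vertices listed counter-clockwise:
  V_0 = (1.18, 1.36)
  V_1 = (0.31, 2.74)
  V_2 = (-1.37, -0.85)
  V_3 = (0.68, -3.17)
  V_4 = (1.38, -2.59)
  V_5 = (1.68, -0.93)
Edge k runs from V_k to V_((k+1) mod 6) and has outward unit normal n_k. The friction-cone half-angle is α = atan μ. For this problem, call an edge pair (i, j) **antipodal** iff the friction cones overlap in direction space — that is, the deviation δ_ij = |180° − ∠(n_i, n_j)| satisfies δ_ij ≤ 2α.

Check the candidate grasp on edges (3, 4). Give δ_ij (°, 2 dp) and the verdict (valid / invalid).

δ = 139.89°, invalid

α = atan 0.1 = 5.71°;  2α = 11.42°
edge 3: e_3 = (+0.70, +0.58);  n_3 = (+0.6380, -0.7700)
edge 4: e_4 = (+0.30, +1.66);  n_4 = (+0.9841, -0.1778)
∠(n_3, n_4) = 40.11°
δ = |180° − 40.11°| = 139.89°
139.89° > 2α = 11.42°  →  invalid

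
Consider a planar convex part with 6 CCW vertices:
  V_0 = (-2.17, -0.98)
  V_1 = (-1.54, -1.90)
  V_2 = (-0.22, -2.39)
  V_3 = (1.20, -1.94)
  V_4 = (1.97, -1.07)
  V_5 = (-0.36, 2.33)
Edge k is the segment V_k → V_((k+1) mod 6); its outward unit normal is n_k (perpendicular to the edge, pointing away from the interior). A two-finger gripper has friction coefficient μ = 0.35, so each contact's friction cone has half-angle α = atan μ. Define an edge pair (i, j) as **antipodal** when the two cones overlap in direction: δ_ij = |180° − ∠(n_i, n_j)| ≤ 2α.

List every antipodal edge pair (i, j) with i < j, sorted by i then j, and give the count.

α = atan 0.35 = 19.29°;  2α = 38.58°
n_0 = (-0.8251, -0.5650)
n_1 = (-0.3480, -0.9375)
n_2 = (+0.3021, -0.9533)
n_3 = (+0.7488, -0.6628)
n_4 = (+0.8249, +0.5653)
n_5 = (-0.8774, +0.4798)
  (0,1): δ = 144.77°  ·
  (0,2): δ = 106.82°  ·
  (0,3): δ = 75.91°  ·
  (0,4): δ = 0.02°  ✓
  (0,5): δ = 116.93°  ·
  (1,2): δ = 142.05°  ·
  (1,3): δ = 111.15°  ·
  (1,4): δ = 35.21°  ✓
  (1,5): δ = 81.69°  ·
  (2,3): δ = 149.09°  ·
  (2,4): δ = 73.16°  ·
  (2,5): δ = 43.75°  ·
  (3,4): δ = 104.07°  ·
  (3,5): δ = 12.84°  ✓
  (4,5): δ = 63.09°  ·
antipodal pairs: 3

count = 3; pairs: (0,4), (1,4), (3,5)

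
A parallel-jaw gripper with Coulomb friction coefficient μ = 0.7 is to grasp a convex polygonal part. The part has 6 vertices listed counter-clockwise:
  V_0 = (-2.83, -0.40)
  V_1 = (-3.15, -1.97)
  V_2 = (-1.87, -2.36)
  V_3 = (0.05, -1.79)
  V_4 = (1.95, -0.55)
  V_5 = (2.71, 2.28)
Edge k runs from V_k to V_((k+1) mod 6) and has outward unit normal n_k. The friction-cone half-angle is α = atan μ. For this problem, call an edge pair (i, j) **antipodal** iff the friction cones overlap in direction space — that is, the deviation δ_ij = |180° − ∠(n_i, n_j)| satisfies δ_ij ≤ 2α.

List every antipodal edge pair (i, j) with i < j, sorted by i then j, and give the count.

count = 7; pairs: (0,2), (0,3), (0,4), (1,5), (2,5), (3,5), (4,5)

α = atan 0.7 = 34.99°;  2α = 69.98°
n_0 = (-0.9799, +0.1997)
n_1 = (-0.2915, -0.9566)
n_2 = (+0.2846, -0.9586)
n_3 = (+0.5465, -0.8374)
n_4 = (+0.9658, -0.2594)
n_5 = (-0.4355, +0.9002)
  (0,1): δ = 95.43°  ·
  (0,2): δ = 61.94°  ✓
  (0,3): δ = 45.35°  ✓
  (0,4): δ = 3.51°  ✓
  (0,5): δ = 127.34°  ·
  (1,2): δ = 146.52°  ·
  (1,3): δ = 129.92°  ·
  (1,4): δ = 88.09°  ·
  (1,5): δ = 42.76°  ✓
  (2,3): δ = 163.41°  ·
  (2,4): δ = 121.57°  ·
  (2,5): δ = 9.28°  ✓
  (3,4): δ = 138.16°  ·
  (3,5): δ = 7.31°  ✓
  (4,5): δ = 49.15°  ✓
antipodal pairs: 7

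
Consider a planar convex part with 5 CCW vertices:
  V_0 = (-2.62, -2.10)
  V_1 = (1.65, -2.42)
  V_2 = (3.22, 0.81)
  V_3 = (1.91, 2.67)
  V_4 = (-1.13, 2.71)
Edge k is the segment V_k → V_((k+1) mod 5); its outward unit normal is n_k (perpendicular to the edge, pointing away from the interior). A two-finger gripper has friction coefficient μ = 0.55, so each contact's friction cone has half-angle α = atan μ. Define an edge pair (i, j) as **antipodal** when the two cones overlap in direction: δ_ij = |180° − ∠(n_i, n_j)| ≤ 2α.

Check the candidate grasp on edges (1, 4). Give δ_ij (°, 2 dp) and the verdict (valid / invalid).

α = atan 0.55 = 28.81°;  2α = 57.62°
edge 1: e_1 = (+1.57, +3.23);  n_1 = (+0.8994, -0.4372)
edge 4: e_4 = (-1.49, -4.81);  n_4 = (-0.9552, +0.2959)
∠(n_1, n_4) = 171.29°
δ = |180° − 171.29°| = 8.71°
8.71° ≤ 2α = 57.62°  →  valid

δ = 8.71°, valid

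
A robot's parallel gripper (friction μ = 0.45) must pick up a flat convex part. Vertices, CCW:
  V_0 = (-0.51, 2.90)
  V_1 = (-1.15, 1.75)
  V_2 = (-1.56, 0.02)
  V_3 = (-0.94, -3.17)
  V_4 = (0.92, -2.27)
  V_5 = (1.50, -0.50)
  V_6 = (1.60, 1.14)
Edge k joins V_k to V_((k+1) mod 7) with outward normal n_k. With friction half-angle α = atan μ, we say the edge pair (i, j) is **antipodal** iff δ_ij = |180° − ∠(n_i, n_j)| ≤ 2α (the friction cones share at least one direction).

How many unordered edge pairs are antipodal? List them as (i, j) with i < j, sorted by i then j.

α = atan 0.45 = 24.23°;  2α = 48.46°
n_0 = (-0.8738, +0.4863)
n_1 = (-0.9730, +0.2306)
n_2 = (-0.9816, -0.1908)
n_3 = (+0.4356, -0.9002)
n_4 = (+0.9503, -0.3114)
n_5 = (+0.9981, -0.0609)
n_6 = (+0.6405, +0.7679)
  (0,1): δ = 164.24°  ·
  (0,2): δ = 139.90°  ·
  (0,3): δ = 35.08°  ✓
  (0,4): δ = 10.95°  ✓
  (0,5): δ = 25.61°  ✓
  (0,6): δ = 79.26°  ·
  (1,2): δ = 155.67°  ·
  (1,3): δ = 50.85°  ·
  (1,4): δ = 4.81°  ✓
  (1,5): δ = 9.84°  ✓
  (1,6): δ = 63.50°  ·
  (2,3): δ = 75.18°  ·
  (2,4): δ = 29.14°  ✓
  (2,5): δ = 14.49°  ✓
  (2,6): δ = 39.17°  ✓
  (3,4): δ = 133.96°  ·
  (3,5): δ = 119.31°  ·
  (3,6): δ = 65.65°  ·
  (4,5): δ = 165.35°  ·
  (4,6): δ = 111.69°  ·
  (5,6): δ = 126.34°  ·
antipodal pairs: 8

count = 8; pairs: (0,3), (0,4), (0,5), (1,4), (1,5), (2,4), (2,5), (2,6)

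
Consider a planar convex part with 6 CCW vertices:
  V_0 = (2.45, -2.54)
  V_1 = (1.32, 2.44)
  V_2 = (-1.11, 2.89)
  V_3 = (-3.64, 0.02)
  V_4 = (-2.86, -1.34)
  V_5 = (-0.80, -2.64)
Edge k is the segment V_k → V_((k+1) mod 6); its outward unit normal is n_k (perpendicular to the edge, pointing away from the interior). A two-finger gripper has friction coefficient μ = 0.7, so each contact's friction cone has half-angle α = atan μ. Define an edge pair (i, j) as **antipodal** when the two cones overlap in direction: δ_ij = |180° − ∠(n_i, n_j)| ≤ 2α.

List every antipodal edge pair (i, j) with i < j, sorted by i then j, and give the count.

count = 7; pairs: (0,2), (0,3), (0,4), (1,3), (1,4), (1,5), (2,5)

α = atan 0.7 = 34.99°;  2α = 69.98°
n_0 = (+0.9752, +0.2213)
n_1 = (+0.1821, +0.9833)
n_2 = (-0.7501, +0.6613)
n_3 = (-0.8675, -0.4975)
n_4 = (-0.5337, -0.8457)
n_5 = (+0.0308, -0.9995)
  (0,1): δ = 113.28°  ·
  (0,2): δ = 54.18°  ✓
  (0,3): δ = 17.05°  ✓
  (0,4): δ = 44.96°  ✓
  (0,5): δ = 78.98°  ·
  (1,2): δ = 120.91°  ·
  (1,3): δ = 49.67°  ✓
  (1,4): δ = 21.76°  ✓
  (1,5): δ = 12.25°  ✓
  (2,3): δ = 108.77°  ·
  (2,4): δ = 80.86°  ·
  (2,5): δ = 46.84°  ✓
  (3,4): δ = 152.09°  ·
  (3,5): δ = 118.07°  ·
  (4,5): δ = 145.98°  ·
antipodal pairs: 7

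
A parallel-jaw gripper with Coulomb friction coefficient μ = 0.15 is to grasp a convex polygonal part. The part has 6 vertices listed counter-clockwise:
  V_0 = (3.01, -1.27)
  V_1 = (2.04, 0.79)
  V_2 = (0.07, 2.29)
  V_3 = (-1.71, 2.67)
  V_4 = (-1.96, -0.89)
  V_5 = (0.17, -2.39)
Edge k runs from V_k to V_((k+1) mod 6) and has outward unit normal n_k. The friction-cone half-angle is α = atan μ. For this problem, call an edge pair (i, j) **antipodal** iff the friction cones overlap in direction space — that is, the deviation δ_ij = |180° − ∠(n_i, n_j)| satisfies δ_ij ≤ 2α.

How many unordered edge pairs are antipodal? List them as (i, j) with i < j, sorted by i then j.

α = atan 0.15 = 8.53°;  2α = 17.06°
n_0 = (+0.9047, +0.4260)
n_1 = (+0.6058, +0.7956)
n_2 = (+0.2088, +0.9780)
n_3 = (-0.9975, +0.0701)
n_4 = (-0.5758, -0.8176)
n_5 = (+0.3669, -0.9303)
  (0,1): δ = 152.50°  ·
  (0,2): δ = 127.27°  ·
  (0,3): δ = 29.23°  ·
  (0,4): δ = 29.63°  ·
  (0,5): δ = 86.31°  ·
  (1,2): δ = 154.76°  ·
  (1,3): δ = 56.73°  ·
  (1,4): δ = 2.13°  ✓
  (1,5): δ = 58.81°  ·
  (2,3): δ = 81.97°  ·
  (2,4): δ = 23.10°  ·
  (2,5): δ = 33.57°  ·
  (3,4): δ = 121.14°  ·
  (3,5): δ = 64.46°  ·
  (4,5): δ = 123.32°  ·
antipodal pairs: 1

count = 1; pairs: (1,4)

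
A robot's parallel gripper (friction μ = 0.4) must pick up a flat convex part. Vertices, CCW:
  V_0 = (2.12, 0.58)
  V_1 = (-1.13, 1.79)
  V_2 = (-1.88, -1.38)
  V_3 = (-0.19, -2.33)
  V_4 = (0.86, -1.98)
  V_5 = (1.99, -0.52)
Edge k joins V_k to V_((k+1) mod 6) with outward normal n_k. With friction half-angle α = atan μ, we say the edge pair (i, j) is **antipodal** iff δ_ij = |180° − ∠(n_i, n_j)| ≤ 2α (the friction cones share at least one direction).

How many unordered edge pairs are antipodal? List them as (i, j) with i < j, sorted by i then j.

count = 4; pairs: (0,2), (0,3), (1,4), (1,5)

α = atan 0.4 = 21.80°;  2α = 43.60°
n_0 = (+0.3489, +0.9372)
n_1 = (-0.9731, +0.2302)
n_2 = (-0.4900, -0.8717)
n_3 = (+0.3162, -0.9487)
n_4 = (+0.7908, -0.6121)
n_5 = (+0.9931, -0.1174)
  (0,1): δ = 82.89°  ·
  (0,2): δ = 8.92°  ✓
  (0,3): δ = 38.86°  ✓
  (0,4): δ = 72.68°  ·
  (0,5): δ = 103.68°  ·
  (1,2): δ = 106.03°  ·
  (1,3): δ = 58.25°  ·
  (1,4): δ = 24.43°  ✓
  (1,5): δ = 6.57°  ✓
  (2,3): δ = 132.22°  ·
  (2,4): δ = 98.40°  ·
  (2,5): δ = 67.40°  ·
  (3,4): δ = 146.17°  ·
  (3,5): δ = 115.18°  ·
  (4,5): δ = 149.00°  ·
antipodal pairs: 4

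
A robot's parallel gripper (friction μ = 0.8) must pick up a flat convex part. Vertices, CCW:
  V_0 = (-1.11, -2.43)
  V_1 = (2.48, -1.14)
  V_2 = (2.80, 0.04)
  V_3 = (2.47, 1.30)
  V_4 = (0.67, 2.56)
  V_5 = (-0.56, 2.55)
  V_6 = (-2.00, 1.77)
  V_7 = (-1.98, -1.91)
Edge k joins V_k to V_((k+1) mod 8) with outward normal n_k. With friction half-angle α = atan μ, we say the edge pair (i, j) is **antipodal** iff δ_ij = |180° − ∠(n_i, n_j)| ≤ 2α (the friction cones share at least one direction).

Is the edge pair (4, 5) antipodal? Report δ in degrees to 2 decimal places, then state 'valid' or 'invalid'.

δ = 152.02°, invalid

α = atan 0.8 = 38.66°;  2α = 77.32°
edge 4: e_4 = (-1.23, -0.01);  n_4 = (-0.0081, +1.0000)
edge 5: e_5 = (-1.44, -0.78);  n_5 = (-0.4763, +0.8793)
∠(n_4, n_5) = 27.98°
δ = |180° − 27.98°| = 152.02°
152.02° > 2α = 77.32°  →  invalid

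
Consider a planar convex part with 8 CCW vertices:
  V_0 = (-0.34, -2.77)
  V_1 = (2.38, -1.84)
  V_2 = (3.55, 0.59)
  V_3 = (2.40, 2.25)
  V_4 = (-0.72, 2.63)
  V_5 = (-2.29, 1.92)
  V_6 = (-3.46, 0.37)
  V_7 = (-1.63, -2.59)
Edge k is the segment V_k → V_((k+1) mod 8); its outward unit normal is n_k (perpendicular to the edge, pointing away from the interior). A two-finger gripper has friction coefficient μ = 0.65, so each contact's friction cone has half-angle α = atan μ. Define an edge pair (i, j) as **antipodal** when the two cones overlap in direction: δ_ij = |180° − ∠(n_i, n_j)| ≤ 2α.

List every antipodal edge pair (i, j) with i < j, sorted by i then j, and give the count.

count = 12; pairs: (0,3), (0,4), (0,5), (1,4), (1,5), (1,6), (2,6), (2,7), (3,6), (3,7), (4,7), (5,7)

α = atan 0.65 = 33.02°;  2α = 66.05°
n_0 = (+0.3235, -0.9462)
n_1 = (+0.9010, -0.4338)
n_2 = (+0.8220, +0.5695)
n_3 = (+0.1209, +0.9927)
n_4 = (-0.4121, +0.9112)
n_5 = (-0.7981, +0.6025)
n_6 = (-0.8506, -0.5259)
n_7 = (-0.1382, -0.9904)
  (0,1): δ = 134.59°  ·
  (0,2): δ = 74.16°  ·
  (0,3): δ = 25.82°  ✓
  (0,4): δ = 5.46°  ✓
  (0,5): δ = 34.08°  ✓
  (0,6): δ = 102.85°  ·
  (0,7): δ = 153.18°  ·
  (1,2): δ = 119.58°  ·
  (1,3): δ = 71.23°  ·
  (1,4): δ = 39.96°  ✓
  (1,5): δ = 11.34°  ✓
  (1,6): δ = 57.44°  ✓
  (1,7): δ = 107.77°  ·
  (2,3): δ = 131.66°  ·
  (2,4): δ = 100.38°  ·
  (2,5): δ = 71.76°  ·
  (2,6): δ = 2.99°  ✓
  (2,7): δ = 47.34°  ✓
  (3,4): δ = 148.72°  ·
  (3,5): δ = 120.10°  ·
  (3,6): δ = 51.33°  ✓
  (3,7): δ = 1.00°  ✓
  (4,5): δ = 151.38°  ·
  (4,6): δ = 82.61°  ·
  (4,7): δ = 32.28°  ✓
  (5,6): δ = 111.23°  ·
  (5,7): δ = 60.90°  ✓
  (6,7): δ = 129.67°  ·
antipodal pairs: 12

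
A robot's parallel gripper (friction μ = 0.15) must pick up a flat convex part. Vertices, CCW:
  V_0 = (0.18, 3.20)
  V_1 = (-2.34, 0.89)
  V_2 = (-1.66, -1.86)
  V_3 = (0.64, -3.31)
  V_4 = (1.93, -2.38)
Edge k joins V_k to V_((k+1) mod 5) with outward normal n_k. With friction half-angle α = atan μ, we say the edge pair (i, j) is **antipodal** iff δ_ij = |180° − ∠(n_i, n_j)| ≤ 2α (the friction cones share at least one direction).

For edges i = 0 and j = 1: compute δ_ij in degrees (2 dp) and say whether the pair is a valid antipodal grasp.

δ = 118.62°, invalid

α = atan 0.15 = 8.53°;  2α = 17.06°
edge 0: e_0 = (-2.52, -2.31);  n_0 = (-0.6757, +0.7372)
edge 1: e_1 = (+0.68, -2.75);  n_1 = (-0.9708, -0.2400)
∠(n_0, n_1) = 61.38°
δ = |180° − 61.38°| = 118.62°
118.62° > 2α = 17.06°  →  invalid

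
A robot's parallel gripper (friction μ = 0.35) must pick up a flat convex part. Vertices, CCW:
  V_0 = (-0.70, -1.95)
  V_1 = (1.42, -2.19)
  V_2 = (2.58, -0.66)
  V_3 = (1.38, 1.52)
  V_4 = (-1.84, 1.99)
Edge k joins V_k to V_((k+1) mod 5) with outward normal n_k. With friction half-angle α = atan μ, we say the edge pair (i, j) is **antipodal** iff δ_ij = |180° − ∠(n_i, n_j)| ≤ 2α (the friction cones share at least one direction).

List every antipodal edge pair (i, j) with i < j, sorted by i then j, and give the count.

α = atan 0.35 = 19.29°;  2α = 38.58°
n_0 = (-0.1125, -0.9937)
n_1 = (+0.7969, -0.6042)
n_2 = (+0.8760, +0.4822)
n_3 = (+0.1444, +0.9895)
n_4 = (-0.9606, -0.2779)
  (0,1): δ = 120.71°  ·
  (0,2): δ = 54.71°  ·
  (0,3): δ = 1.85°  ✓
  (0,4): δ = 112.60°  ·
  (1,2): δ = 114.00°  ·
  (1,3): δ = 61.14°  ·
  (1,4): δ = 53.31°  ·
  (2,3): δ = 127.14°  ·
  (2,4): δ = 12.69°  ✓
  (3,4): δ = 65.56°  ·
antipodal pairs: 2

count = 2; pairs: (0,3), (2,4)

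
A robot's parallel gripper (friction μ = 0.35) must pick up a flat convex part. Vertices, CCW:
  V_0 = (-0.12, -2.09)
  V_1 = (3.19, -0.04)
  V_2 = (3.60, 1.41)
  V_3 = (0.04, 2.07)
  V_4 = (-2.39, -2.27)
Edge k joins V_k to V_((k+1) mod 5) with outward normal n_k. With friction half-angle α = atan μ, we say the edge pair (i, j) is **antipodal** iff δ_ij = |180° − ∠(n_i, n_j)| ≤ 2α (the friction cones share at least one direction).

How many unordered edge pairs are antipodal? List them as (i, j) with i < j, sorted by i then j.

count = 3; pairs: (0,3), (1,3), (2,4)

α = atan 0.35 = 19.29°;  2α = 38.58°
n_0 = (+0.5265, -0.8502)
n_1 = (+0.9623, -0.2721)
n_2 = (+0.1823, +0.9832)
n_3 = (-0.8725, +0.4885)
n_4 = (+0.0790, -0.9969)
  (0,1): δ = 137.56°  ·
  (0,2): δ = 42.27°  ·
  (0,3): δ = 28.98°  ✓
  (0,4): δ = 152.76°  ·
  (1,2): δ = 84.71°  ·
  (1,3): δ = 13.46°  ✓
  (1,4): δ = 110.32°  ·
  (2,3): δ = 108.74°  ·
  (2,4): δ = 15.04°  ✓
  (3,4): δ = 56.22°  ·
antipodal pairs: 3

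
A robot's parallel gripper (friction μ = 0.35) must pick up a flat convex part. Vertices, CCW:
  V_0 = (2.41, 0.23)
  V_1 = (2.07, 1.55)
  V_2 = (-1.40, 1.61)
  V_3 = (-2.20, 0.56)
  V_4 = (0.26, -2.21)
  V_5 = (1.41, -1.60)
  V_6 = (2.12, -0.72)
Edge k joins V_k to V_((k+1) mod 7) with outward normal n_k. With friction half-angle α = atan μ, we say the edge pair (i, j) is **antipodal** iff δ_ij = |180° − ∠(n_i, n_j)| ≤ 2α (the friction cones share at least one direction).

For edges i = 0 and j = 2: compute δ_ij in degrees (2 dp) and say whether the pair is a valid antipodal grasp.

δ = 51.75°, invalid

α = atan 0.35 = 19.29°;  2α = 38.58°
edge 0: e_0 = (-0.34, +1.32);  n_0 = (+0.9684, +0.2494)
edge 2: e_2 = (-0.80, -1.05);  n_2 = (-0.7954, +0.6060)
∠(n_0, n_2) = 128.25°
δ = |180° − 128.25°| = 51.75°
51.75° > 2α = 38.58°  →  invalid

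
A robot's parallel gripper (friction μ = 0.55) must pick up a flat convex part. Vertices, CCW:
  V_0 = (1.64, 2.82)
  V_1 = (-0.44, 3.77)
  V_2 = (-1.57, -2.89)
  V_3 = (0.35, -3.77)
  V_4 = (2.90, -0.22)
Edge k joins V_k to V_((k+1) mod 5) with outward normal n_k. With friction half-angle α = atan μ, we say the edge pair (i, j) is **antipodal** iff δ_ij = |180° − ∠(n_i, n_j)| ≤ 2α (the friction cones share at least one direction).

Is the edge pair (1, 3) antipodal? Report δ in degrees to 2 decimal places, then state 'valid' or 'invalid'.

δ = 26.06°, valid

α = atan 0.55 = 28.81°;  2α = 57.62°
edge 1: e_1 = (-1.13, -6.66);  n_1 = (-0.9859, +0.1673)
edge 3: e_3 = (+2.55, +3.55);  n_3 = (+0.8122, -0.5834)
∠(n_1, n_3) = 153.94°
δ = |180° − 153.94°| = 26.06°
26.06° ≤ 2α = 57.62°  →  valid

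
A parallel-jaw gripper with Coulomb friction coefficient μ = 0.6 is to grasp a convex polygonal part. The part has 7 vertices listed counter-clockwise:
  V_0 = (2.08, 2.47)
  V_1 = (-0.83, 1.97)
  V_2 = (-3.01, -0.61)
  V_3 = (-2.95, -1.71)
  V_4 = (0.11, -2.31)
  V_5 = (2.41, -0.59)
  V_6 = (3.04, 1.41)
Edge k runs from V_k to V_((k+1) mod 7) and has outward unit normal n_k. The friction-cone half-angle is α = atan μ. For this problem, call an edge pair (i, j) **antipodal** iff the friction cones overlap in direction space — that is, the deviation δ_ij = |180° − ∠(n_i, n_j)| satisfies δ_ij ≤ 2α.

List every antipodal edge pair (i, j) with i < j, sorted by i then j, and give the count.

α = atan 0.6 = 30.96°;  2α = 61.93°
n_0 = (-0.1693, +0.9856)
n_1 = (-0.7638, +0.6454)
n_2 = (-0.9985, -0.0545)
n_3 = (-0.1924, -0.9813)
n_4 = (+0.5989, -0.8008)
n_5 = (+0.9538, -0.3004)
n_6 = (+0.7412, +0.6713)
  (0,1): δ = 139.95°  ·
  (0,2): δ = 96.63°  ·
  (0,3): δ = 20.84°  ✓
  (0,4): δ = 27.04°  ✓
  (0,5): δ = 62.77°  ·
  (0,6): δ = 122.42°  ·
  (1,2): δ = 136.68°  ·
  (1,3): δ = 60.90°  ✓
  (1,4): δ = 13.01°  ✓
  (1,5): δ = 22.71°  ✓
  (1,6): δ = 82.36°  ·
  (2,3): δ = 104.22°  ·
  (2,4): δ = 56.33°  ✓
  (2,5): δ = 20.61°  ✓
  (2,6): δ = 39.04°  ✓
  (3,4): δ = 132.12°  ·
  (3,5): δ = 96.39°  ·
  (3,6): δ = 36.74°  ✓
  (4,5): δ = 144.27°  ·
  (4,6): δ = 84.62°  ·
  (5,6): δ = 120.35°  ·
antipodal pairs: 9

count = 9; pairs: (0,3), (0,4), (1,3), (1,4), (1,5), (2,4), (2,5), (2,6), (3,6)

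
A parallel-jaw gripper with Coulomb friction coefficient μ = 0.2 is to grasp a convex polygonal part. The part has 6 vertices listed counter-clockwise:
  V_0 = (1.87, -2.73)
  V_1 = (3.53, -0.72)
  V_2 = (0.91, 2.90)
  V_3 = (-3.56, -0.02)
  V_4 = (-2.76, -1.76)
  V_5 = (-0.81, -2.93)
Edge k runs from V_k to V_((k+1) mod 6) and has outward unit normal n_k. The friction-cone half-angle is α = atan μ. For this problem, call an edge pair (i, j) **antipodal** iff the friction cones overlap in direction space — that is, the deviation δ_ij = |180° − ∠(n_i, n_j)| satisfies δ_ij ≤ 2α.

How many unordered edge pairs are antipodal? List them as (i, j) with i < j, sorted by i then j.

count = 2; pairs: (0,2), (1,3)

α = atan 0.2 = 11.31°;  2α = 22.62°
n_0 = (+0.7710, -0.6368)
n_1 = (+0.8101, +0.5863)
n_2 = (-0.5469, +0.8372)
n_3 = (-0.9086, -0.4177)
n_4 = (-0.5145, -0.8575)
n_5 = (+0.0744, -0.9972)
  (0,1): δ = 104.55°  ·
  (0,2): δ = 17.29°  ✓
  (0,3): δ = 64.24°  ·
  (0,4): δ = 98.59°  ·
  (0,5): δ = 133.82°  ·
  (1,2): δ = 92.74°  ·
  (1,3): δ = 11.20°  ✓
  (1,4): δ = 23.14°  ·
  (1,5): δ = 58.37°  ·
  (2,3): δ = 98.46°  ·
  (2,4): δ = 64.12°  ·
  (2,5): δ = 28.89°  ·
  (3,4): δ = 145.66°  ·
  (3,5): δ = 110.42°  ·
  (4,5): δ = 144.77°  ·
antipodal pairs: 2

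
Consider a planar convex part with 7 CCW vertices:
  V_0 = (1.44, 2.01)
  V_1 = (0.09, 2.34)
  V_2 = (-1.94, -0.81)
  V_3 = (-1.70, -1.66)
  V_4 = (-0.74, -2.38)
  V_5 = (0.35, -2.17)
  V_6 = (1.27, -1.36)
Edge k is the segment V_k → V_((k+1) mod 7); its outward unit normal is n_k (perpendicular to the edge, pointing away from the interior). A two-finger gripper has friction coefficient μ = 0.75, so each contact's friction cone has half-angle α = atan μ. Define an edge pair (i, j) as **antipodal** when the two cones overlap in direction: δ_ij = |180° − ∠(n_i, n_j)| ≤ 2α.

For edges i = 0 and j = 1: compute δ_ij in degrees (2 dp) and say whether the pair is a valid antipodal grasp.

δ = 109.06°, invalid

α = atan 0.75 = 36.87°;  2α = 73.74°
edge 0: e_0 = (-1.35, +0.33);  n_0 = (+0.2375, +0.9714)
edge 1: e_1 = (-2.03, -3.15);  n_1 = (-0.8406, +0.5417)
∠(n_0, n_1) = 70.94°
δ = |180° − 70.94°| = 109.06°
109.06° > 2α = 73.74°  →  invalid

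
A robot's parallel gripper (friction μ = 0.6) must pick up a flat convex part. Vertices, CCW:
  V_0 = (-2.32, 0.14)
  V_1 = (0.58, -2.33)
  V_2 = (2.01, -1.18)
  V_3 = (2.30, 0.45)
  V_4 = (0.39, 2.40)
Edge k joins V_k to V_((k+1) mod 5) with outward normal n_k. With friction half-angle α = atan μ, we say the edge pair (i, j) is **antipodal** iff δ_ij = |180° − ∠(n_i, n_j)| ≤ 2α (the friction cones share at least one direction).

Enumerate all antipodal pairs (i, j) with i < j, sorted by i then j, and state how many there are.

α = atan 0.6 = 30.96°;  2α = 61.93°
n_0 = (-0.6484, -0.7613)
n_1 = (+0.6267, -0.7793)
n_2 = (+0.9845, -0.1752)
n_3 = (+0.7144, +0.6997)
n_4 = (-0.6405, +0.7680)
  (0,1): δ = 100.77°  ·
  (0,2): δ = 59.67°  ✓
  (0,3): δ = 5.17°  ✓
  (0,4): δ = 80.25°  ·
  (1,2): δ = 138.89°  ·
  (1,3): δ = 84.40°  ·
  (1,4): δ = 1.02°  ✓
  (2,3): δ = 125.51°  ·
  (2,4): δ = 40.09°  ✓
  (3,4): δ = 94.58°  ·
antipodal pairs: 4

count = 4; pairs: (0,2), (0,3), (1,4), (2,4)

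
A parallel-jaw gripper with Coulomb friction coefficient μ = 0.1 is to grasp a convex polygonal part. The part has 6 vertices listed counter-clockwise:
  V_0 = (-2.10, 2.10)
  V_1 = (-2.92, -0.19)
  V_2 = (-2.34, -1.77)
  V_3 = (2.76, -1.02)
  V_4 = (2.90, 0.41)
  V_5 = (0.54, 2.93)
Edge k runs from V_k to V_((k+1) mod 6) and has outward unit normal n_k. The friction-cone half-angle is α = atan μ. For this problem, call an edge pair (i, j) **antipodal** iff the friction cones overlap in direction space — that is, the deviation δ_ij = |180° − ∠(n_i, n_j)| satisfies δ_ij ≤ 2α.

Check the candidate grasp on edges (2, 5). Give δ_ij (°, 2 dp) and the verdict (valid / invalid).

δ = 9.09°, valid

α = atan 0.1 = 5.71°;  2α = 11.42°
edge 2: e_2 = (+5.10, +0.75);  n_2 = (+0.1455, -0.9894)
edge 5: e_5 = (-2.64, -0.83);  n_5 = (-0.2999, +0.9540)
∠(n_2, n_5) = 170.91°
δ = |180° − 170.91°| = 9.09°
9.09° ≤ 2α = 11.42°  →  valid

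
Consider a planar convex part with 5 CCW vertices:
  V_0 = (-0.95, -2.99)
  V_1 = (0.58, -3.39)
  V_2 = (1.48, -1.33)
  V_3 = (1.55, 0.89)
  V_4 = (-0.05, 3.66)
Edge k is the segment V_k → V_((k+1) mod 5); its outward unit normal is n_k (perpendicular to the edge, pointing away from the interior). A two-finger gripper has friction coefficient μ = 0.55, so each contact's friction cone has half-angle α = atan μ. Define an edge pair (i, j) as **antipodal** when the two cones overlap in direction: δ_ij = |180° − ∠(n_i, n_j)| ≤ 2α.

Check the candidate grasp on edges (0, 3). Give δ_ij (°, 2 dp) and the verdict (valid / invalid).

δ = 45.34°, valid

α = atan 0.55 = 28.81°;  2α = 57.62°
edge 0: e_0 = (+1.53, -0.40);  n_0 = (-0.2529, -0.9675)
edge 3: e_3 = (-1.60, +2.77);  n_3 = (+0.8659, +0.5002)
∠(n_0, n_3) = 134.66°
δ = |180° − 134.66°| = 45.34°
45.34° ≤ 2α = 57.62°  →  valid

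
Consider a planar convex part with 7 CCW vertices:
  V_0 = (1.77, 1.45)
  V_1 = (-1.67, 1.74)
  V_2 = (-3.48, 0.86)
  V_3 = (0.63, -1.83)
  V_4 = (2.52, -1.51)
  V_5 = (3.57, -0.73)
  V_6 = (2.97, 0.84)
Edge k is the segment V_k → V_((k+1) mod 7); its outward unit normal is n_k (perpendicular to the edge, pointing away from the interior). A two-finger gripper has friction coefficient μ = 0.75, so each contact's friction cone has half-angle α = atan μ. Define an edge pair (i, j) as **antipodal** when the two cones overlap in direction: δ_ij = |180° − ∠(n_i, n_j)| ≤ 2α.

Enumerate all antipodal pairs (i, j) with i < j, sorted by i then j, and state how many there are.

α = atan 0.75 = 36.87°;  2α = 73.74°
n_0 = (+0.0840, +0.9965)
n_1 = (-0.4372, +0.8993)
n_2 = (-0.5476, -0.8367)
n_3 = (+0.1669, -0.9860)
n_4 = (+0.5963, -0.8027)
n_5 = (+0.9341, +0.3570)
n_6 = (+0.4531, +0.8914)
  (0,1): δ = 149.25°  ·
  (0,2): δ = 28.39°  ✓
  (0,3): δ = 14.43°  ✓
  (0,4): δ = 41.43°  ✓
  (0,5): δ = 115.73°  ·
  (0,6): δ = 157.87°  ·
  (1,2): δ = 59.13°  ✓
  (1,3): δ = 16.32°  ✓
  (1,4): δ = 10.68°  ✓
  (1,5): δ = 84.99°  ·
  (1,6): δ = 127.13°  ·
  (2,3): δ = 137.19°  ·
  (2,4): δ = 110.19°  ·
  (2,5): δ = 35.88°  ✓
  (2,6): δ = 6.26°  ✓
  (3,4): δ = 153.00°  ·
  (3,5): δ = 78.69°  ·
  (3,6): δ = 36.56°  ✓
  (4,5): δ = 105.69°  ·
  (4,6): δ = 63.55°  ✓
  (5,6): δ = 137.86°  ·
antipodal pairs: 10

count = 10; pairs: (0,2), (0,3), (0,4), (1,2), (1,3), (1,4), (2,5), (2,6), (3,6), (4,6)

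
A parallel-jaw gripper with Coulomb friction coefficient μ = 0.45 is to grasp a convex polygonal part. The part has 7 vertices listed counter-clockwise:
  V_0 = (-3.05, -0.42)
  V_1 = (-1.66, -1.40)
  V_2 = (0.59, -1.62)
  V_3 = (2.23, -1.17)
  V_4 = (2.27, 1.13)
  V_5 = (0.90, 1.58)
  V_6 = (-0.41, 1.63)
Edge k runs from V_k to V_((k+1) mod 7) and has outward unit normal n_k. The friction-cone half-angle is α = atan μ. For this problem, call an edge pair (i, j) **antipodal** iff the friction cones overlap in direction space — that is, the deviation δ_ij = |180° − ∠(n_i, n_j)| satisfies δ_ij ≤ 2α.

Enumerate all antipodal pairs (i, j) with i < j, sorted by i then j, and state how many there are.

count = 8; pairs: (0,4), (0,5), (1,4), (1,5), (1,6), (2,4), (2,5), (2,6)

α = atan 0.45 = 24.23°;  2α = 48.46°
n_0 = (-0.5762, -0.8173)
n_1 = (-0.0973, -0.9953)
n_2 = (+0.2646, -0.9644)
n_3 = (+0.9998, -0.0174)
n_4 = (+0.3121, +0.9501)
n_5 = (+0.0381, +0.9993)
n_6 = (-0.6133, +0.7898)
  (0,1): δ = 150.40°  ·
  (0,2): δ = 129.47°  ·
  (0,3): δ = 55.81°  ·
  (0,4): δ = 17.00°  ✓
  (0,5): δ = 33.00°  ✓
  (0,6): δ = 73.02°  ·
  (1,2): δ = 159.07°  ·
  (1,3): δ = 85.41°  ·
  (1,4): δ = 12.60°  ✓
  (1,5): δ = 3.40°  ✓
  (1,6): δ = 43.41°  ✓
  (2,3): δ = 106.34°  ·
  (2,4): δ = 33.53°  ✓
  (2,5): δ = 17.53°  ✓
  (2,6): δ = 22.49°  ✓
  (3,4): δ = 107.19°  ·
  (3,5): δ = 91.19°  ·
  (3,6): δ = 51.17°  ·
  (4,5): δ = 164.00°  ·
  (4,6): δ = 123.99°  ·
  (5,6): δ = 139.98°  ·
antipodal pairs: 8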